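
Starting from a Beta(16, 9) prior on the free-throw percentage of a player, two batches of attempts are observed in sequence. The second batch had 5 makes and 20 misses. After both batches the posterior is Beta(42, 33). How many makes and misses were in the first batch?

Sequential conjugate updates are equivalent to a single update on the pooled data, so total successes = posterior α − prior α and total failures = posterior β − prior β.
Total across both batches: 42−16=26 makes, 33−9=24 misses.
Subtract the second batch: 26−5=21 makes and 24−20=4 misses.

21 makes and 4 misses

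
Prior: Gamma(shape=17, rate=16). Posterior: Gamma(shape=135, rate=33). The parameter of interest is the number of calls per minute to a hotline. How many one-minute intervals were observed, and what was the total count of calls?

A Gamma(α, β) prior (rate parametrization) on a Poisson rate with n observations summing to S gives posterior Gamma(α+S, β+n).
Matching: Σxᵢ = 135 − 17 = 118 and n = 33 − 16 = 17.

n = 17 one-minute intervals with total 118 calls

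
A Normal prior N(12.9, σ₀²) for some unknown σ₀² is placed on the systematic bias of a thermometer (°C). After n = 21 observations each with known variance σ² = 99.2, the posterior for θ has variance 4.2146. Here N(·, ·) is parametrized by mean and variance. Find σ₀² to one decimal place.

σ₀² = 39.1

Posterior precision equals prior precision plus data precision: 1/σ_n² = 1/σ₀² + n/σ².
So 1/σ₀² = 1/4.2146 − 21/99.2 = 0.237270 − 0.211694 = 0.025576.
Hence σ₀² = 1/0.025576 ≈ 39.1.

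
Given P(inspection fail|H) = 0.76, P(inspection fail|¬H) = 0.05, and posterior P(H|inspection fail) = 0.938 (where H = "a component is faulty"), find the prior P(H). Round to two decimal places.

In odds form, posterior odds = prior odds × likelihood ratio, so prior odds = posterior odds ÷ LR.
Posterior odds = 0.938/(1−0.938) = 15.1290. LR = 0.76/0.05 = 15.2000.
Prior odds = 15.1290/15.2000 = 0.9953, so P(H) = 0.9953/(1+0.9953) ≈ 0.50.

P(H) = 0.50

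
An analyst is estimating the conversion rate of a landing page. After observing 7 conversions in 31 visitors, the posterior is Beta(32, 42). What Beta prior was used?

Beta(25, 18)

Beta is conjugate to the binomial likelihood: posterior = Beta(a+s, b+f).
Subtract the data counts: 32−7=25, 42−24=18.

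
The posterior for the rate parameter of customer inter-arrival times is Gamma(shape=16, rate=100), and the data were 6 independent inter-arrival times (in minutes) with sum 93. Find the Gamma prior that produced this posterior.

Gamma–exponential conjugacy: posterior shape = α + n, posterior rate = β + Σtᵢ.
So α = 16 − 6 = 10 and β = 100 − 93 = 7.

Gamma(shape=10, rate=7)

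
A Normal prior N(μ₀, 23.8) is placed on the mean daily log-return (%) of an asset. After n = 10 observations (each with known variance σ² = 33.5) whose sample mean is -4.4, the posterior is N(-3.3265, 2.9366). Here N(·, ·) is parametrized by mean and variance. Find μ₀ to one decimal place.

μ₀ = 4.3

The posterior mean is a precision-weighted average: μ_n = (τ₀μ₀ + τ_data·x̄)/(τ₀+τ_data), with τ₀=1/σ₀² and τ_data=n/σ².
Here τ₀ = 1/23.8 = 0.042017 and τ_data = 10/33.5 = 0.298507, so τ_n = 0.340524.
Rearranging for μ₀: μ₀ = (μ_n·τ_n − τ_data·x̄)/τ₀ = (-3.3265·0.340524 − 0.298507·-4.4) / 0.042017 = 0.180678/0.042017 ≈ 4.3.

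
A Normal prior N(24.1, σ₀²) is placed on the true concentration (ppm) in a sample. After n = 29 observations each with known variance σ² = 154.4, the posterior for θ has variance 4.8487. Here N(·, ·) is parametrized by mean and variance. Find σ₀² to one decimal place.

Posterior precision equals prior precision plus data precision: 1/σ_n² = 1/σ₀² + n/σ².
So 1/σ₀² = 1/4.8487 − 29/154.4 = 0.206241 − 0.187824 = 0.018417.
Hence σ₀² = 1/0.018417 ≈ 54.3.

σ₀² = 54.3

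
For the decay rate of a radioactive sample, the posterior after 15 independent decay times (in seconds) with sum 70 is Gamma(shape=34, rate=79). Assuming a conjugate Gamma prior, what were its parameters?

Gamma–exponential conjugacy: posterior shape = α + n, posterior rate = β + Σtᵢ.
So α = 34 − 15 = 19 and β = 79 − 70 = 9.

Gamma(shape=19, rate=9)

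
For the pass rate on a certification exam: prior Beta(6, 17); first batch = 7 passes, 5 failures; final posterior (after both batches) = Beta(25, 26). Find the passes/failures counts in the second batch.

Because Beta–binomial updating is additive in the counts, the combined data contributed (α_post−α_prior, β_post−β_prior) successes and failures.
Total across both batches: 25−6=19 passes, 26−17=9 failures.
Subtract the first batch: 19−7=12 passes and 9−5=4 failures.

12 passes and 4 failures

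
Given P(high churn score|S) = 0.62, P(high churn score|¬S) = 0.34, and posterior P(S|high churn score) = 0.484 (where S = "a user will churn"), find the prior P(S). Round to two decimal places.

In odds form, posterior odds = prior odds × likelihood ratio, so prior odds = posterior odds ÷ LR.
Posterior odds = 0.484/(1−0.484) = 0.9380. LR = 0.62/0.34 = 1.8235.
Prior odds = 0.9380/1.8235 = 0.5144, so P(S) = 0.5144/(1+0.5144) ≈ 0.34.

P(S) = 0.34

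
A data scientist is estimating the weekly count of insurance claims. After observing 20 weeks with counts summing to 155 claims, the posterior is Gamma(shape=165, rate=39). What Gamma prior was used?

Gamma(shape=10, rate=19)

Gamma–Poisson conjugacy: posterior shape = α + Σxᵢ, posterior rate = β + n.
So α = 165 − 155 = 10 and β = 39 − 20 = 19.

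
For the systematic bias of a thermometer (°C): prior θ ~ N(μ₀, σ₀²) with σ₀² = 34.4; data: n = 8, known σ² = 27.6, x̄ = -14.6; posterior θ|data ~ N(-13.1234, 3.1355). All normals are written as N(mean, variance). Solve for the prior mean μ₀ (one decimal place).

The posterior mean is a precision-weighted average: μ_n = (τ₀μ₀ + τ_data·x̄)/(τ₀+τ_data), with τ₀=1/σ₀² and τ_data=n/σ².
Here τ₀ = 1/34.4 = 0.029070 and τ_data = 8/27.6 = 0.289855, so τ_n = 0.318925.
Rearranging for μ₀: μ₀ = (μ_n·τ_n − τ_data·x̄)/τ₀ = (-13.1234·0.318925 − 0.289855·-14.6) / 0.029070 = 0.046503/0.029070 ≈ 1.6.

μ₀ = 1.6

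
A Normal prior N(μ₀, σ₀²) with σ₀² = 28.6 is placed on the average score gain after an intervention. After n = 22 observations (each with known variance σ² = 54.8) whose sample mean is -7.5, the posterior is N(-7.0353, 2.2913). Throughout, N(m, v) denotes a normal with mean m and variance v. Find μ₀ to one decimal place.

The posterior mean is a precision-weighted average: μ_n = (τ₀μ₀ + τ_data·x̄)/(τ₀+τ_data), with τ₀=1/σ₀² and τ_data=n/σ².
Here τ₀ = 1/28.6 = 0.034965 and τ_data = 22/54.8 = 0.401460, so τ_n = 0.436425.
Rearranging for μ₀: μ₀ = (μ_n·τ_n − τ_data·x̄)/τ₀ = (-7.0353·0.436425 − 0.401460·-7.5) / 0.034965 = -0.059431/0.034965 ≈ -1.7.

μ₀ = -1.7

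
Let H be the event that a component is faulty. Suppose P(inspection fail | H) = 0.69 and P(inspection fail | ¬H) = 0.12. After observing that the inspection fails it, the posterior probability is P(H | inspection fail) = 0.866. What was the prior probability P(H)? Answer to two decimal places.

In odds form, posterior odds = prior odds × likelihood ratio, so prior odds = posterior odds ÷ LR.
Posterior odds = 0.866/(1−0.866) = 6.4627. LR = 0.69/0.12 = 5.7500.
Prior odds = 6.4627/5.7500 = 1.1239, so P(H) = 1.1239/(1+1.1239) ≈ 0.53.

P(H) = 0.53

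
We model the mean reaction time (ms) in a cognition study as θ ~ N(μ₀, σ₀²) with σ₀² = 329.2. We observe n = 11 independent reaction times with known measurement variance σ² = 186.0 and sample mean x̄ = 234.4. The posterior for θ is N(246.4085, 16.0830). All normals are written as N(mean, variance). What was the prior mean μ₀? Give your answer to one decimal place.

μ₀ = 480.2

With known observation variance, the Normal–Normal posterior has precision τ_n = τ₀ + n/σ² and mean μ_n = (τ₀μ₀ + (n/σ²)x̄)/τ_n.
Here τ₀ = 1/329.2 = 0.003038 and τ_data = 11/186.0 = 0.059140, so τ_n = 0.062178.
Rearranging for μ₀: μ₀ = (μ_n·τ_n − τ_data·x̄)/τ₀ = (246.4085·0.062178 − 0.059140·234.4) / 0.003038 = 1.458772/0.003038 ≈ 480.2.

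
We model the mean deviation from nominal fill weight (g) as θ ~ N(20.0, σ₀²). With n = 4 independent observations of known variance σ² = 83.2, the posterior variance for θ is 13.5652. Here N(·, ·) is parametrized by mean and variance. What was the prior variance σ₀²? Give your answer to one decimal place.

For the Normal–Normal model with known σ², precisions add: τ_n = τ₀ + n/σ².
So 1/σ₀² = 1/13.5652 − 4/83.2 = 0.073718 − 0.048077 = 0.025641.
Hence σ₀² = 1/0.025641 ≈ 39.0.

σ₀² = 39.0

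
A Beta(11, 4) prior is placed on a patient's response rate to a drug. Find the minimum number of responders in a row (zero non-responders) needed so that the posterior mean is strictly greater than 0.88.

After k responders and 0 non-responders the posterior is Beta(11+k, 4), with mean (11+k)/(11+4+k).
Set (11+k)/(15+k) > 0.88 and solve: k > (0.88·15 − 11)/(1 − 0.88) = 18.333.
The smallest integer exceeding 18.333 is 19, and checking k=19: (30)/(34) = 0.8824 > 0.88.

k = 19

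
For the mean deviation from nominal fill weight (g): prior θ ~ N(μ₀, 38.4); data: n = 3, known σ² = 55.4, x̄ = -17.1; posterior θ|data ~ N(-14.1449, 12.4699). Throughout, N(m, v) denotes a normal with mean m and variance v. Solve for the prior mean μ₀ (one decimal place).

The posterior mean is a precision-weighted average: μ_n = (τ₀μ₀ + τ_data·x̄)/(τ₀+τ_data), with τ₀=1/σ₀² and τ_data=n/σ².
Here τ₀ = 1/38.4 = 0.026042 and τ_data = 3/55.4 = 0.054152, so τ_n = 0.080194.
Rearranging for μ₀: μ₀ = (μ_n·τ_n − τ_data·x̄)/τ₀ = (-14.1449·0.080194 − 0.054152·-17.1) / 0.026042 = -0.208337/0.026042 ≈ -8.0.

μ₀ = -8.0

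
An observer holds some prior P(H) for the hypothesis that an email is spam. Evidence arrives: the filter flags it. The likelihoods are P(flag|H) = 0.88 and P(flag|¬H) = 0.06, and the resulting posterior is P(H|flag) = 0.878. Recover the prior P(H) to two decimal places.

Bayes' rule in odds form gives O(H|E) = O(H)·[P(E|H)/P(E|¬H)], hence O(H) = O(H|E)/LR.
Posterior odds = 0.878/(1−0.878) = 7.1967. LR = 0.88/0.06 = 14.6667.
Prior odds = 7.1967/14.6667 = 0.4907, so P(H) = 0.4907/(1+0.4907) ≈ 0.33.

P(H) = 0.33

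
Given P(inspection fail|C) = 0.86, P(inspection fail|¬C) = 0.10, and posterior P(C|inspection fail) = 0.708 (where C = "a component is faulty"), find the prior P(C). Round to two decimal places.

In odds form, posterior odds = prior odds × likelihood ratio, so prior odds = posterior odds ÷ LR.
Posterior odds = 0.708/(1−0.708) = 2.4247. LR = 0.86/0.10 = 8.6000.
Prior odds = 2.4247/8.6000 = 0.2819, so P(C) = 0.2819/(1+0.2819) ≈ 0.22.

P(C) = 0.22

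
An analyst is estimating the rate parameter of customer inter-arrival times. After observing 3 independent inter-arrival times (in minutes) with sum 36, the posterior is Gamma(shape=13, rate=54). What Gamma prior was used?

For an exponential likelihood with a Gamma(α, β) prior on the rate, n observations with total T give posterior Gamma(α+n, β+T).
So α = 13 − 3 = 10 and β = 54 − 36 = 18.

Gamma(shape=10, rate=18)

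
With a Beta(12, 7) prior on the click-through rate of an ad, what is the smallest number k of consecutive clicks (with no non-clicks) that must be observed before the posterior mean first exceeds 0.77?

After k clicks and 0 non-clicks the posterior is Beta(12+k, 7), with mean (12+k)/(12+7+k).
Set (12+k)/(19+k) > 0.77 and solve: k > (0.77·19 − 12)/(1 − 0.77) = 11.435.
The smallest integer exceeding 11.435 is 12.

k = 12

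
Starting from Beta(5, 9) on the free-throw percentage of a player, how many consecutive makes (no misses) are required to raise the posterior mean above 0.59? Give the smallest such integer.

After k makes and 0 misses the posterior is Beta(5+k, 9), with mean (5+k)/(5+9+k).
Set (5+k)/(14+k) > 0.59 and solve: k > (0.59·14 − 5)/(1 − 0.59) = 7.951.
The smallest integer exceeding 7.951 is 8.

k = 8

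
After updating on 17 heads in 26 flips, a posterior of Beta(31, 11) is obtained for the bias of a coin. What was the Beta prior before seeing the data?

A Beta(α, β) prior with s successes and f failures in binomial data gives a Beta(α+s, β+f) posterior.
So α = 31 − 17 = 14 and β = 11 − 9 = 2.

Beta(14, 2)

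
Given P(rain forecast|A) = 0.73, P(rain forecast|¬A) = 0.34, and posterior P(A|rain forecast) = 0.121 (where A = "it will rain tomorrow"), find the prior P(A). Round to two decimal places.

P(A) = 0.06

In odds form, posterior odds = prior odds × likelihood ratio, so prior odds = posterior odds ÷ LR.
Posterior odds = 0.121/(1−0.121) = 0.1377. LR = 0.73/0.34 = 2.1471.
Prior odds = 0.1377/2.1471 = 0.0641, so P(A) = 0.0641/(1+0.0641) ≈ 0.06.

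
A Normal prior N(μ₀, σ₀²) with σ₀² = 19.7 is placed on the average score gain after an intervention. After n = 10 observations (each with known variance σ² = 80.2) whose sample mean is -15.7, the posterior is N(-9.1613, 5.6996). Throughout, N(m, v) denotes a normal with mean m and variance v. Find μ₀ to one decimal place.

The posterior mean is a precision-weighted average: μ_n = (τ₀μ₀ + τ_data·x̄)/(τ₀+τ_data), with τ₀=1/σ₀² and τ_data=n/σ².
Here τ₀ = 1/19.7 = 0.050761 and τ_data = 10/80.2 = 0.124688, so τ_n = 0.175449.
Rearranging for μ₀: μ₀ = (μ_n·τ_n − τ_data·x̄)/τ₀ = (-9.1613·0.175449 − 0.124688·-15.7) / 0.050761 = 0.350261/0.050761 ≈ 6.9.

μ₀ = 6.9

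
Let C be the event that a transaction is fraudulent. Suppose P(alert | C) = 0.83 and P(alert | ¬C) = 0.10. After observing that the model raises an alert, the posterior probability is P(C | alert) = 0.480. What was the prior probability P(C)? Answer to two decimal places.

Bayes' rule in odds form gives O(C|E) = O(C)·[P(E|C)/P(E|¬C)], hence O(C) = O(C|E)/LR.
Posterior odds = 0.480/(1−0.480) = 0.9231. LR = 0.83/0.10 = 8.3000.
Prior odds = 0.9231/8.3000 = 0.1112, so P(C) = 0.1112/(1+0.1112) ≈ 0.10.

P(C) = 0.10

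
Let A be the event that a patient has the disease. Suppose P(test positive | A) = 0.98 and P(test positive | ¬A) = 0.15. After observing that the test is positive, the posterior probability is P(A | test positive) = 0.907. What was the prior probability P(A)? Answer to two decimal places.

In odds form, posterior odds = prior odds × likelihood ratio, so prior odds = posterior odds ÷ LR.
Posterior odds = 0.907/(1−0.907) = 9.7527. LR = 0.98/0.15 = 6.5333.
Prior odds = 9.7527/6.5333 = 1.4928, so P(A) = 1.4928/(1+1.4928) ≈ 0.60.

P(A) = 0.60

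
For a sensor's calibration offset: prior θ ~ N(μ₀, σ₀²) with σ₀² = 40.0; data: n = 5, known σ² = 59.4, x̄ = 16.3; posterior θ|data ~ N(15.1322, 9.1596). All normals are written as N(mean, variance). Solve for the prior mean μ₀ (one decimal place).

μ₀ = 11.2

The posterior mean is a precision-weighted average: μ_n = (τ₀μ₀ + τ_data·x̄)/(τ₀+τ_data), with τ₀=1/σ₀² and τ_data=n/σ².
Here τ₀ = 1/40.0 = 0.025000 and τ_data = 5/59.4 = 0.084175, so τ_n = 0.109175.
Rearranging for μ₀: μ₀ = (μ_n·τ_n − τ_data·x̄)/τ₀ = (15.1322·0.109175 − 0.084175·16.3) / 0.025000 = 0.280005/0.025000 ≈ 11.2.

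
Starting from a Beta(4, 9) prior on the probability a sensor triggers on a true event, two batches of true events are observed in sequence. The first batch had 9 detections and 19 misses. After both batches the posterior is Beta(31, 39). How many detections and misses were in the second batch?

Sequential conjugate updates are equivalent to a single update on the pooled data, so total successes = posterior α − prior α and total failures = posterior β − prior β.
Total across both batches: 31−4=27 detections, 39−9=30 misses.
Subtract the first batch: 27−9=18 detections and 30−19=11 misses.

18 detections and 11 misses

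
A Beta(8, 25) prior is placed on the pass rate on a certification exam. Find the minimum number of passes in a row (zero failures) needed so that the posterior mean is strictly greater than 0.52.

k = 20

After k passes and 0 failures the posterior is Beta(8+k, 25), with mean (8+k)/(8+25+k).
Set (8+k)/(33+k) > 0.52 and solve: k > (0.52·33 − 8)/(1 − 0.52) = 19.083.
The smallest integer exceeding 19.083 is 20.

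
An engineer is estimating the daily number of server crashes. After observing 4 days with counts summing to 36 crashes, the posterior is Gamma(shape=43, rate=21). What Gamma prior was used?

Gamma(shape=7, rate=17)

Gamma–Poisson conjugacy: posterior shape = α + Σxᵢ, posterior rate = β + n.
So α = 43 − 36 = 7 and β = 21 − 4 = 17.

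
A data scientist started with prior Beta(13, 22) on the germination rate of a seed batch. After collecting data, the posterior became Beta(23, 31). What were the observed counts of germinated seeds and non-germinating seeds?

10 germinated seeds and 9 non-germinating seeds

A Beta(a, b) prior with s successes and f failures in binomial data gives a Beta(a+s, b+f) posterior.
So s = 23 − 13 = 10 and f = 31 − 22 = 9.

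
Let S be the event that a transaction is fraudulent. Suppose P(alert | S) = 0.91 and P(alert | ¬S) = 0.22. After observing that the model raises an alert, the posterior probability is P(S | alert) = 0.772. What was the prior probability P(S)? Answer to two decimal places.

P(S) = 0.45

In odds form, posterior odds = prior odds × likelihood ratio, so prior odds = posterior odds ÷ LR.
Posterior odds = 0.772/(1−0.772) = 3.3860. LR = 0.91/0.22 = 4.1364.
Prior odds = 3.3860/4.1364 = 0.8186, so P(S) = 0.8186/(1+0.8186) ≈ 0.45.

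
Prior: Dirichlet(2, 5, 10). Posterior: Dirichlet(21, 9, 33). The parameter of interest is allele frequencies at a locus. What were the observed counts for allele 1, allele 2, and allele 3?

counts (19, 4, 23)

For a Dirichlet(α) prior with multinomial counts c, the posterior is Dirichlet(α + c) componentwise.
Counts are posterior − prior componentwise: 21−2=19, 9−5=4, 33−10=23.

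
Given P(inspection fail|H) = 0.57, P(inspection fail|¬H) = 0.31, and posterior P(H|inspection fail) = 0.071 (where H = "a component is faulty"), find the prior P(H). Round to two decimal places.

Bayes' rule in odds form gives O(H|E) = O(H)·[P(E|H)/P(E|¬H)], hence O(H) = O(H|E)/LR.
Posterior odds = 0.071/(1−0.071) = 0.0764. LR = 0.57/0.31 = 1.8387.
Prior odds = 0.0764/1.8387 = 0.0416, so P(H) = 0.0416/(1+0.0416) ≈ 0.04.

P(H) = 0.04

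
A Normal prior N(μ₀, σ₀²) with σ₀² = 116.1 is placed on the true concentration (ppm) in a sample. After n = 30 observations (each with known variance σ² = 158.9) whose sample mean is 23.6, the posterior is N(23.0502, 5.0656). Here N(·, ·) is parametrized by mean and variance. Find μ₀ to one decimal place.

μ₀ = 11.0

With known observation variance, the Normal–Normal posterior has precision τ_n = τ₀ + n/σ² and mean μ_n = (τ₀μ₀ + (n/σ²)x̄)/τ_n.
Here τ₀ = 1/116.1 = 0.008613 and τ_data = 30/158.9 = 0.188798, so τ_n = 0.197411.
Rearranging for μ₀: μ₀ = (μ_n·τ_n − τ_data·x̄)/τ₀ = (23.0502·0.197411 − 0.188798·23.6) / 0.008613 = 0.094730/0.008613 ≈ 11.0.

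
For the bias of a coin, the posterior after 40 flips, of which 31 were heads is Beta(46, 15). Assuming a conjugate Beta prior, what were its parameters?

Beta(15, 6)

Under Beta–binomial conjugacy the posterior parameters are (a+s, b+f).
Subtract the data counts: 46−31=15, 15−9=6.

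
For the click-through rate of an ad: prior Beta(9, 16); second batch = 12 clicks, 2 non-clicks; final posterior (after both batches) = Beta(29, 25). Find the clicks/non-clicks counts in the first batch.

Because Beta–binomial updating is additive in the counts, the combined data contributed (α_post−α_prior, β_post−β_prior) successes and failures.
Total across both batches: 29−9=20 clicks, 25−16=9 non-clicks.
Subtract the second batch: 20−12=8 clicks and 9−2=7 non-clicks.

8 clicks and 7 non-clicks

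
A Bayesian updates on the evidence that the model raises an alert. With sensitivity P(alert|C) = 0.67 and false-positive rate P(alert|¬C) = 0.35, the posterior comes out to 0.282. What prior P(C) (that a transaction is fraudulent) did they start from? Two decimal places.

Bayes' rule in odds form gives O(C|E) = O(C)·[P(E|C)/P(E|¬C)], hence O(C) = O(C|E)/LR.
Posterior odds = 0.282/(1−0.282) = 0.3928. LR = 0.67/0.35 = 1.9143.
Prior odds = 0.3928/1.9143 = 0.2052, so P(C) = 0.2052/(1+0.2052) ≈ 0.17.

P(C) = 0.17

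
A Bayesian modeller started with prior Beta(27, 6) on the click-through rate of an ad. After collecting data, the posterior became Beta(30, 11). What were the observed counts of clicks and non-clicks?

A Beta(a, b) prior with s successes and f failures in binomial data gives a Beta(a+s, b+f) posterior.
Match parameters: s=30−27=3, f=11−6=5.

3 clicks and 5 non-clicks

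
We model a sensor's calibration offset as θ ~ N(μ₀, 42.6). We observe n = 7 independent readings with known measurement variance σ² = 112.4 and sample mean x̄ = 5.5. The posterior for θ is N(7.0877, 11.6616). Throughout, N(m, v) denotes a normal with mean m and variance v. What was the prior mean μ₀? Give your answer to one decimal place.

The posterior mean is a precision-weighted average: μ_n = (τ₀μ₀ + τ_data·x̄)/(τ₀+τ_data), with τ₀=1/σ₀² and τ_data=n/σ².
Here τ₀ = 1/42.6 = 0.023474 and τ_data = 7/112.4 = 0.062278, so τ_n = 0.085752.
Rearranging for μ₀: μ₀ = (μ_n·τ_n − τ_data·x̄)/τ₀ = (7.0877·0.085752 − 0.062278·5.5) / 0.023474 = 0.265255/0.023474 ≈ 11.3.

μ₀ = 11.3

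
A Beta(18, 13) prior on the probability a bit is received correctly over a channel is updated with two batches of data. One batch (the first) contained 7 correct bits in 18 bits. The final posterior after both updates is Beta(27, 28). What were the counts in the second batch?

2 correct bits and 4 errors

Because Beta–binomial updating is additive in the counts, the combined data contributed (α_post−α_prior, β_post−β_prior) successes and failures.
Total across both batches: 27−18=9 correct bits, 28−13=15 errors.
Subtract the first batch: 9−7=2 correct bits and 15−11=4 errors.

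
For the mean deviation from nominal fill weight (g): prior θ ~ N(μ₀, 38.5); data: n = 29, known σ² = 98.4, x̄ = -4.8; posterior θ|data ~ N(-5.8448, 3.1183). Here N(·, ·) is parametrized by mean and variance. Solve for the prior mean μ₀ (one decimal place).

μ₀ = -17.7

With known observation variance, the Normal–Normal posterior has precision τ_n = τ₀ + n/σ² and mean μ_n = (τ₀μ₀ + (n/σ²)x̄)/τ_n.
Here τ₀ = 1/38.5 = 0.025974 and τ_data = 29/98.4 = 0.294715, so τ_n = 0.320689.
Rearranging for μ₀: μ₀ = (μ_n·τ_n − τ_data·x̄)/τ₀ = (-5.8448·0.320689 − 0.294715·-4.8) / 0.025974 = -0.459731/0.025974 ≈ -17.7.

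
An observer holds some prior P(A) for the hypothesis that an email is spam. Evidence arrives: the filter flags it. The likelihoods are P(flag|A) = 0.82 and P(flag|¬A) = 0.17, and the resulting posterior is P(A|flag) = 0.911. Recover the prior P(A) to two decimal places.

P(A) = 0.68

Bayes' rule in odds form gives O(A|E) = O(A)·[P(E|A)/P(E|¬A)], hence O(A) = O(A|E)/LR.
Posterior odds = 0.911/(1−0.911) = 10.2360. LR = 0.82/0.17 = 4.8235.
Prior odds = 10.2360/4.8235 = 2.1221, so P(A) = 2.1221/(1+2.1221) ≈ 0.68.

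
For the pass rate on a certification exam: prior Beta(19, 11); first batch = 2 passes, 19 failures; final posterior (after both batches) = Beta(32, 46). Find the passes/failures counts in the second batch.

Sequential conjugate updates are equivalent to a single update on the pooled data, so total successes = posterior α − prior α and total failures = posterior β − prior β.
Total across both batches: 32−19=13 passes, 46−11=35 failures.
Subtract the first batch: 13−2=11 passes and 35−19=16 failures.

11 passes and 16 failures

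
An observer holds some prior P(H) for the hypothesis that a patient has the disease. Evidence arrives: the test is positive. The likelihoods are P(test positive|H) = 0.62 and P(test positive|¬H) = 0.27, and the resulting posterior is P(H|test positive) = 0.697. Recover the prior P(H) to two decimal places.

P(H) = 0.50

In odds form, posterior odds = prior odds × likelihood ratio, so prior odds = posterior odds ÷ LR.
Posterior odds = 0.697/(1−0.697) = 2.3003. LR = 0.62/0.27 = 2.2963.
Prior odds = 2.3003/2.2963 = 1.0017, so P(H) = 1.0017/(1+1.0017) ≈ 0.50.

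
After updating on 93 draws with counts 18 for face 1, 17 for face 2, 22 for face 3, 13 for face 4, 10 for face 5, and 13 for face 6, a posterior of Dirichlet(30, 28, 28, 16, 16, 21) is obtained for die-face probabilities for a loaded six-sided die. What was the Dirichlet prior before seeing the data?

Dirichlet(12, 11, 6, 3, 6, 8)

For a Dirichlet(α) prior with multinomial counts c, the posterior is Dirichlet(α + c) componentwise.
Subtract each count from the matching posterior parameter: 30−18=12, 28−17=11, 28−22=6, 16−13=3, 16−10=6, 21−13=8.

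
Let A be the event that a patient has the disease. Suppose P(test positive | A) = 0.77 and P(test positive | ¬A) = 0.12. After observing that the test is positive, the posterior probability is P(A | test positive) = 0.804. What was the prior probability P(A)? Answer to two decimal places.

In odds form, posterior odds = prior odds × likelihood ratio, so prior odds = posterior odds ÷ LR.
Posterior odds = 0.804/(1−0.804) = 4.1020. LR = 0.77/0.12 = 6.4167.
Prior odds = 4.1020/6.4167 = 0.6393, so P(A) = 0.6393/(1+0.6393) ≈ 0.39.

P(A) = 0.39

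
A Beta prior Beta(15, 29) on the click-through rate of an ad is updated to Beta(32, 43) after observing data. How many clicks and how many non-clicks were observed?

A Beta(a, b) prior with s successes and f failures in binomial data gives a Beta(a+s, b+f) posterior.
Match parameters: s=32−15=17, f=43−29=14.

17 clicks and 14 non-clicks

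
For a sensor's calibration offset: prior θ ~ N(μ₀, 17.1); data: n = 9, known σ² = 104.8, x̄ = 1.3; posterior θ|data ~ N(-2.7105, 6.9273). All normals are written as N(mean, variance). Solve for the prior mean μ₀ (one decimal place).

With known observation variance, the Normal–Normal posterior has precision τ_n = τ₀ + n/σ² and mean μ_n = (τ₀μ₀ + (n/σ²)x̄)/τ_n.
Here τ₀ = 1/17.1 = 0.058480 and τ_data = 9/104.8 = 0.085878, so τ_n = 0.144358.
Rearranging for μ₀: μ₀ = (μ_n·τ_n − τ_data·x̄)/τ₀ = (-2.7105·0.144358 − 0.085878·1.3) / 0.058480 = -0.502924/0.058480 ≈ -8.6.

μ₀ = -8.6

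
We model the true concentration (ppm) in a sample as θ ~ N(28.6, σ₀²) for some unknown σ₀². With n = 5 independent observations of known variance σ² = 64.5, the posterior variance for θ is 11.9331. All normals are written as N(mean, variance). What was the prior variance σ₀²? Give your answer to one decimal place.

Posterior precision equals prior precision plus data precision: 1/σ_n² = 1/σ₀² + n/σ².
So 1/σ₀² = 1/11.9331 − 5/64.5 = 0.083801 − 0.077519 = 0.006282.
Hence σ₀² = 1/0.006282 ≈ 159.2.

σ₀² = 159.2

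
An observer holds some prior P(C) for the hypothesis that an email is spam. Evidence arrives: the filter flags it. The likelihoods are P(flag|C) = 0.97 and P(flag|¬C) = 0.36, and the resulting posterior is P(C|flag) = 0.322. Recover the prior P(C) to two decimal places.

P(C) = 0.15

Bayes' rule in odds form gives O(C|E) = O(C)·[P(E|C)/P(E|¬C)], hence O(C) = O(C|E)/LR.
Posterior odds = 0.322/(1−0.322) = 0.4749. LR = 0.97/0.36 = 2.6944.
Prior odds = 0.4749/2.6944 = 0.1763, so P(C) = 0.1763/(1+0.1763) ≈ 0.15.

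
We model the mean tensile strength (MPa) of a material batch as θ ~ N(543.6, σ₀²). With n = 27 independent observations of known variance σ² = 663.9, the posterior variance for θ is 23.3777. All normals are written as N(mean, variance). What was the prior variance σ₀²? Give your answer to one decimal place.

For the Normal–Normal model with known σ², precisions add: τ_n = τ₀ + n/σ².
So 1/σ₀² = 1/23.3777 − 27/663.9 = 0.042776 − 0.040669 = 0.002107.
Hence σ₀² = 1/0.002107 ≈ 474.6.

σ₀² = 474.6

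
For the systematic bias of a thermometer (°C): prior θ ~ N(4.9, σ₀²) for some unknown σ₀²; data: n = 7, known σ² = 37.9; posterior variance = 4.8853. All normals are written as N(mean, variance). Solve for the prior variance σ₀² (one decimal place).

For the Normal–Normal model with known σ², precisions add: τ_n = τ₀ + n/σ².
So 1/σ₀² = 1/4.8853 − 7/37.9 = 0.204696 − 0.184697 = 0.019999.
Hence σ₀² = 1/0.019999 ≈ 50.0.

σ₀² = 50.0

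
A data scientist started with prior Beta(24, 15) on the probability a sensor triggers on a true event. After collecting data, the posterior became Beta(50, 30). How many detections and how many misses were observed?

26 detections and 15 misses

Beta is conjugate to the binomial likelihood: posterior = Beta(a+s, b+f).
So s = 50 − 24 = 26 and f = 30 − 15 = 15.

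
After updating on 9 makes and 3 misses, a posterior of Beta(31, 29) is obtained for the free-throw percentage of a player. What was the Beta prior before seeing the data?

Beta(22, 26)

Under Beta–binomial conjugacy the posterior parameters are (α+s, β+f).
So α = 31 − 9 = 22 and β = 29 − 3 = 26.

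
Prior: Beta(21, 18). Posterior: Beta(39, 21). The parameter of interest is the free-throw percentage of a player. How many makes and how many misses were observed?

18 makes and 3 misses

Under Beta–binomial conjugacy the posterior parameters are (a+s, b+f).
Match parameters: s=39−21=18, f=21−18=3.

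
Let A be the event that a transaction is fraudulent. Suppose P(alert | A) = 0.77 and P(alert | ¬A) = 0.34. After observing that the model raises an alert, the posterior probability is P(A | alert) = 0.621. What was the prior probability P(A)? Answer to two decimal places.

Bayes' rule in odds form gives O(A|E) = O(A)·[P(E|A)/P(E|¬A)], hence O(A) = O(A|E)/LR.
Posterior odds = 0.621/(1−0.621) = 1.6385. LR = 0.77/0.34 = 2.2647.
Prior odds = 1.6385/2.2647 = 0.7235, so P(A) = 0.7235/(1+0.7235) ≈ 0.42.

P(A) = 0.42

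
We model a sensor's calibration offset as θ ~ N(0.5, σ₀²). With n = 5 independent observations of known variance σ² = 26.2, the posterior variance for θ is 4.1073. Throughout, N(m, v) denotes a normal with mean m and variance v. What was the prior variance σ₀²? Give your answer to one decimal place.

σ₀² = 19.0

For the Normal–Normal model with known σ², precisions add: τ_n = τ₀ + n/σ².
So 1/σ₀² = 1/4.1073 − 5/26.2 = 0.243469 − 0.190840 = 0.052629.
Hence σ₀² = 1/0.052629 ≈ 19.0.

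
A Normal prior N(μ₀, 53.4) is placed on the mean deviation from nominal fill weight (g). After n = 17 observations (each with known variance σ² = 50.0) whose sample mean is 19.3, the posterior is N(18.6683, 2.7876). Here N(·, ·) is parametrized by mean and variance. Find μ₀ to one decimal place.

μ₀ = 7.2

The posterior mean is a precision-weighted average: μ_n = (τ₀μ₀ + τ_data·x̄)/(τ₀+τ_data), with τ₀=1/σ₀² and τ_data=n/σ².
Here τ₀ = 1/53.4 = 0.018727 and τ_data = 17/50.0 = 0.340000, so τ_n = 0.358727.
Rearranging for μ₀: μ₀ = (μ_n·τ_n − τ_data·x̄)/τ₀ = (18.6683·0.358727 − 0.340000·19.3) / 0.018727 = 0.134823/0.018727 ≈ 7.2.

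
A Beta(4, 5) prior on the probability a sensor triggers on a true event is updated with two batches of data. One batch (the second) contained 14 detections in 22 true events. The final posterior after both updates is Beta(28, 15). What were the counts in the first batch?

Sequential conjugate updates are equivalent to a single update on the pooled data, so total successes = posterior α − prior α and total failures = posterior β − prior β.
Total across both batches: 28−4=24 detections, 15−5=10 misses.
Subtract the second batch: 24−14=10 detections and 10−8=2 misses.

10 detections and 2 misses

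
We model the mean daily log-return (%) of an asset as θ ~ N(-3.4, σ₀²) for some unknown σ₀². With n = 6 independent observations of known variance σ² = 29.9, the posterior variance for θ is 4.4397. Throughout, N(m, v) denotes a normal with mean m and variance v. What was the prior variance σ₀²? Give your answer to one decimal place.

σ₀² = 40.7

For the Normal–Normal model with known σ², precisions add: τ_n = τ₀ + n/σ².
So 1/σ₀² = 1/4.4397 − 6/29.9 = 0.225240 − 0.200669 = 0.024571.
Hence σ₀² = 1/0.024571 ≈ 40.7.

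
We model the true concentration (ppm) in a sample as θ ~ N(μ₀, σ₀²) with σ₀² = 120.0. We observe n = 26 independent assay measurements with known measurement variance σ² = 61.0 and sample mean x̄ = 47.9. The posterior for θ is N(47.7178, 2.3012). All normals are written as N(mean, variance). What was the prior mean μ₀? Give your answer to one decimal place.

With known observation variance, the Normal–Normal posterior has precision τ_n = τ₀ + n/σ² and mean μ_n = (τ₀μ₀ + (n/σ²)x̄)/τ_n.
Here τ₀ = 1/120.0 = 0.008333 and τ_data = 26/61.0 = 0.426230, so τ_n = 0.434563.
Rearranging for μ₀: μ₀ = (μ_n·τ_n − τ_data·x̄)/τ₀ = (47.7178·0.434563 − 0.426230·47.9) / 0.008333 = 0.319973/0.008333 ≈ 38.4.

μ₀ = 38.4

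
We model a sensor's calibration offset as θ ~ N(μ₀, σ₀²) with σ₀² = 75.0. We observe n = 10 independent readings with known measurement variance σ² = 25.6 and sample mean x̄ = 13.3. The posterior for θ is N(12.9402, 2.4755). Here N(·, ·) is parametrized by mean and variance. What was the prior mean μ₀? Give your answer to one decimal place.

With known observation variance, the Normal–Normal posterior has precision τ_n = τ₀ + n/σ² and mean μ_n = (τ₀μ₀ + (n/σ²)x̄)/τ_n.
Here τ₀ = 1/75.0 = 0.013333 and τ_data = 10/25.6 = 0.390625, so τ_n = 0.403958.
Rearranging for μ₀: μ₀ = (μ_n·τ_n − τ_data·x̄)/τ₀ = (12.9402·0.403958 − 0.390625·13.3) / 0.013333 = 0.031985/0.013333 ≈ 2.4.

μ₀ = 2.4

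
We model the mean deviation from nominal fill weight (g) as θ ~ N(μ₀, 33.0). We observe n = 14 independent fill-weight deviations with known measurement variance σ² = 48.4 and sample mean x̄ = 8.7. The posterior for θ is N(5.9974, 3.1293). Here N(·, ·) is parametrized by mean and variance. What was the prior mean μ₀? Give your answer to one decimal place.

The posterior mean is a precision-weighted average: μ_n = (τ₀μ₀ + τ_data·x̄)/(τ₀+τ_data), with τ₀=1/σ₀² and τ_data=n/σ².
Here τ₀ = 1/33.0 = 0.030303 and τ_data = 14/48.4 = 0.289256, so τ_n = 0.319559.
Rearranging for μ₀: μ₀ = (μ_n·τ_n − τ_data·x̄)/τ₀ = (5.9974·0.319559 − 0.289256·8.7) / 0.030303 = -0.600004/0.030303 ≈ -19.8.

μ₀ = -19.8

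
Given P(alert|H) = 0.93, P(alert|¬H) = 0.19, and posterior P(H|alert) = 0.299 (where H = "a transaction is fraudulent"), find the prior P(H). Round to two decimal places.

P(H) = 0.08

In odds form, posterior odds = prior odds × likelihood ratio, so prior odds = posterior odds ÷ LR.
Posterior odds = 0.299/(1−0.299) = 0.4265. LR = 0.93/0.19 = 4.8947.
Prior odds = 0.4265/4.8947 = 0.0871, so P(H) = 0.0871/(1+0.0871) ≈ 0.08.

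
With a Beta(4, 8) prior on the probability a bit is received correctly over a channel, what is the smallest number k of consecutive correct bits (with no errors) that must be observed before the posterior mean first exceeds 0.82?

k = 33

After k correct bits and 0 errors the posterior is Beta(4+k, 8), with mean (4+k)/(4+8+k).
Set (4+k)/(12+k) > 0.82 and solve: k > (0.82·12 − 4)/(1 − 0.82) = 32.444.
The smallest integer exceeding 32.444 is 33.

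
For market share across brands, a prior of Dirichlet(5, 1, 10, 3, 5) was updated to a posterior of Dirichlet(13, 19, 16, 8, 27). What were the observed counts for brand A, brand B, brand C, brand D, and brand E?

For a Dirichlet(α) prior with multinomial counts c, the posterior is Dirichlet(α + c) componentwise.
Counts are posterior − prior componentwise: 13−5=8, 19−1=18, 16−10=6, 8−3=5, 27−5=22.

counts (8, 18, 6, 5, 22)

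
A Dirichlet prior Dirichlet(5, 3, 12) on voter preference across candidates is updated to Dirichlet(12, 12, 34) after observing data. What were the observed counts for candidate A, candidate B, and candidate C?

For a Dirichlet(α) prior with multinomial counts c, the posterior is Dirichlet(α + c) componentwise.
Counts are posterior − prior componentwise: 12−5=7, 12−3=9, 34−12=22.

counts (7, 9, 22)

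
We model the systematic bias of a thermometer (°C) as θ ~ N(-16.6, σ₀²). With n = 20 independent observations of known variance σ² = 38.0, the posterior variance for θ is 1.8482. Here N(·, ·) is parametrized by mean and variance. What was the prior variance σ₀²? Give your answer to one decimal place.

σ₀² = 67.8

For the Normal–Normal model with known σ², precisions add: τ_n = τ₀ + n/σ².
So 1/σ₀² = 1/1.8482 − 20/38.0 = 0.541067 − 0.526316 = 0.014751.
Hence σ₀² = 1/0.014751 ≈ 67.8.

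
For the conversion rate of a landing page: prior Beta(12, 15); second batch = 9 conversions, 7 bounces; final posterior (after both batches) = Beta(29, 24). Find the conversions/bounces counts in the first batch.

8 conversions and 2 bounces

Sequential conjugate updates are equivalent to a single update on the pooled data, so total successes = posterior α − prior α and total failures = posterior β − prior β.
Total across both batches: 29−12=17 conversions, 24−15=9 bounces.
Subtract the second batch: 17−9=8 conversions and 9−7=2 bounces.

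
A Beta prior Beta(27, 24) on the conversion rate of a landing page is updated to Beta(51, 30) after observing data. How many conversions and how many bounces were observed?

Under Beta–binomial conjugacy the posterior parameters are (a+s, b+f).
So s = 51 − 27 = 24 and f = 30 − 24 = 6.

24 conversions and 6 bounces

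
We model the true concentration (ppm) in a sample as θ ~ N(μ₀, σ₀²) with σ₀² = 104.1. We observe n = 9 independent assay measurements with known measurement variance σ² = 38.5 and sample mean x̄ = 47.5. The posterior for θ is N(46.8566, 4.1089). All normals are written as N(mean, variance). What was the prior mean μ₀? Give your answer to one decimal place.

The posterior mean is a precision-weighted average: μ_n = (τ₀μ₀ + τ_data·x̄)/(τ₀+τ_data), with τ₀=1/σ₀² and τ_data=n/σ².
Here τ₀ = 1/104.1 = 0.009606 and τ_data = 9/38.5 = 0.233766, so τ_n = 0.243372.
Rearranging for μ₀: μ₀ = (μ_n·τ_n − τ_data·x̄)/τ₀ = (46.8566·0.243372 − 0.233766·47.5) / 0.009606 = 0.299699/0.009606 ≈ 31.2.

μ₀ = 31.2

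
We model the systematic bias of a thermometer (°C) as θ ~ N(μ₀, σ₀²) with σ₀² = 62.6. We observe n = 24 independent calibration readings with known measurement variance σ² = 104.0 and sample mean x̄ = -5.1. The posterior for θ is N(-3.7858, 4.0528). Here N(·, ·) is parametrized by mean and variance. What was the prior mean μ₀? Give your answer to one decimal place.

μ₀ = 15.2

The posterior mean is a precision-weighted average: μ_n = (τ₀μ₀ + τ_data·x̄)/(τ₀+τ_data), with τ₀=1/σ₀² and τ_data=n/σ².
Here τ₀ = 1/62.6 = 0.015974 and τ_data = 24/104.0 = 0.230769, so τ_n = 0.246743.
Rearranging for μ₀: μ₀ = (μ_n·τ_n − τ_data·x̄)/τ₀ = (-3.7858·0.246743 − 0.230769·-5.1) / 0.015974 = 0.242802/0.015974 ≈ 15.2.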